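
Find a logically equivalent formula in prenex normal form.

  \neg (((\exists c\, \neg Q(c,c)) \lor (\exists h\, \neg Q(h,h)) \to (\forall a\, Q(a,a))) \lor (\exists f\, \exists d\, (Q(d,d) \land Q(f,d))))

First replace A → B with ¬A ∨ B.
  \neg (\neg ((\exists c\, \neg Q(c,c)) \lor (\exists h\, \neg Q(h,h))) \lor (\forall a\, Q(a,a)) \lor (\exists f\, \exists d\, (Q(d,d) \land Q(f,d))))
Drive negations inward (¬∀x A ≡ ∃x ¬A, ¬∃x A ≡ ∀x ¬A, De Morgan for ∧/∨):
  ((\exists c\, \neg Q(c,c)) \lor (\exists h\, \neg Q(h,h))) \land (\exists a\, \neg Q(a,a)) \land (\forall f\, \forall d\, (\neg Q(d,d) \lor \neg Q(f,d)))
All bound variables are already distinct, so no renaming is needed.
Pull the quantifiers to the front (each side's bound variable is not free in the other side):
  \exists c\, \exists h\, \exists a\, \forall f\, \forall d\, ((\neg Q(c,c) \lor \neg Q(h,h)) \land \neg Q(a,a) \land (\neg Q(d,d) \lor \neg Q(f,d)))

\exists c\, \exists h\, \exists a\, \forall f\, \forall d\, ((\neg Q(c,c) \lor \neg Q(h,h)) \land \neg Q(a,a) \land (\neg Q(d,d) \lor \neg Q(f,d)))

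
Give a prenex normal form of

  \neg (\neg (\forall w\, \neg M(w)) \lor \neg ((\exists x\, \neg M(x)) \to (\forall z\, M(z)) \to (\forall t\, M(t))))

\forall w\, \forall x\, \exists z\, \forall t\, (\neg M(w) \land (M(x) \lor \neg M(z) \lor M(t)))

Rewrite implications/biconditionals: A → B as ¬A ∨ B.
  \neg (\neg (\forall w\, \neg M(w)) \lor \neg (\neg (\exists x\, \neg M(x)) \lor \neg (\forall z\, M(z)) \lor (\forall t\, M(t))))
Move each ¬ inward, flipping quantifiers it crosses:
  (\forall w\, \neg M(w)) \land ((\forall x\, M(x)) \lor (\exists z\, \neg M(z)) \lor (\forall t\, M(t)))
All bound variables are already distinct, so no renaming is needed.
Extract every quantifier outward, since the variables are now distinct and don't occur free across branches:
  \forall w\, \forall x\, \exists z\, \forall t\, (\neg M(w) \land (M(x) \lor \neg M(z) \lor M(t)))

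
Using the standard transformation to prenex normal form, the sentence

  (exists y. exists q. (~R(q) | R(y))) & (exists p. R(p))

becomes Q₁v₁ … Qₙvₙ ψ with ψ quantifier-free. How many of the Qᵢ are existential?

Pull the quantifiers to the front (each side's bound variable is not free in the other side):
  exists y. exists q. exists p. ((~R(q) | R(y)) & R(p))
The prefix is exists y exists q exists p: 0 universal, 3 existential.

3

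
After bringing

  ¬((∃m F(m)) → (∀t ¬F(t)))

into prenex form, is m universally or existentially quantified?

existential

First replace A → B with ¬A ∨ B.
  ¬(¬(∃m F(m)) ∨ (∀t ¬F(t)))
Move each ¬ inward, flipping quantifiers it crosses:
  (∃m F(m)) ∧ (∃t F(t))
Pull the quantifiers to the front (each side's bound variable is not free in the other side):
  ∃m ∃t (F(m) ∧ F(t))
The quantifier ∃m sits under an even number of negations (counting the antecedent side of each →), so it remains existential.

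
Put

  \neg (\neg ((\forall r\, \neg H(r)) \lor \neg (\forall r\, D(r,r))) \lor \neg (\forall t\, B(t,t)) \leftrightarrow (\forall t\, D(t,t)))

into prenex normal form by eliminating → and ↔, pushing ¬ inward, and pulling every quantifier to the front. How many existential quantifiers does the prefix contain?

4

First replace A → B with ¬A ∨ B; A ↔ B as (¬A ∨ B) ∧ (¬B ∨ A).
  \neg ((\neg (\neg ((\forall r\, \neg H(r)) \lor \neg (\forall r\, D(r,r))) \lor \neg (\forall t\, B(t,t))) \lor (\forall t\, D(t,t))) \land (\neg (\forall t\, D(t,t)) \lor \neg ((\forall r\, \neg H(r)) \lor \neg (\forall r\, D(r,r))) \lor \neg (\forall t\, B(t,t))))
Push ¬ through the quantifiers and connectives to reach negation normal form:
  ((\exists r\, H(r)) \land (\forall r\, D(r,r)) \lor (\exists t\, \neg B(t,t))) \land (\exists t\, \neg D(t,t)) \lor (\forall t\, D(t,t)) \land ((\forall r\, \neg H(r)) \lor (\exists r\, \neg D(r,r))) \land (\forall t\, B(t,t))
Standardize variables apart so no two quantifiers bind the same name: r↦p, t↦x, t↦a, r↦u1, r↦y1, t↦z1.
  ((\exists r\, H(r)) \land (\forall p\, D(p,p)) \lor (\exists t\, \neg B(t,t))) \land (\exists x\, \neg D(x,x)) \lor (\forall a\, D(a,a)) \land ((\forall u1\, \neg H(u1)) \lor (\exists y1\, \neg D(y1,y1))) \land (\forall z1\, B(z1,z1))
Extract every quantifier outward, since the variables are now distinct and don't occur free across branches:
  \exists r\, \forall p\, \exists t\, \exists x\, \forall a\, \forall u1\, \exists y1\, \forall z1\, ((H(r) \land D(p,p) \lor \neg B(t,t)) \land \neg D(x,x) \lor D(a,a) \land (\neg H(u1) \lor \neg D(y1,y1)) \land B(z1,z1))
The prefix is \exists r \forall p \exists t \exists x \forall a \forall u1 \exists y1 \forall z1: 4 universal, 4 existential.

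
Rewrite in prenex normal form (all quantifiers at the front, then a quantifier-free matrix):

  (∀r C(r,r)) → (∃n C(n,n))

∃r ∃n (¬C(r,r) ∨ C(n,n))

First replace A → B with ¬A ∨ B.
  ¬(∀r C(r,r)) ∨ (∃n C(n,n))
Move each ¬ inward, flipping quantifiers it crosses:
  (∃r ¬C(r,r)) ∨ (∃n C(n,n))
All bound variables are already distinct, so no renaming is needed.
Finally move all quantifiers to the prefix:
  ∃r ∃n (¬C(r,r) ∨ C(n,n))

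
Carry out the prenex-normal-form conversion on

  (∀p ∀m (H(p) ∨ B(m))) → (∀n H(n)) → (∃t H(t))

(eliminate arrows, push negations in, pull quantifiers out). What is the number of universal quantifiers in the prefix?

0

Rewrite implications/biconditionals: A → B as ¬A ∨ B.
  ¬(∀p ∀m (H(p) ∨ B(m))) ∨ ¬(∀n H(n)) ∨ (∃t H(t))
Drive negations inward (¬∀x A ≡ ∃x ¬A, ¬∃x A ≡ ∀x ¬A, De Morgan for ∧/∨):
  (∃p ∃m (¬H(p) ∧ ¬B(m))) ∨ (∃n ¬H(n)) ∨ (∃t H(t))
All bound variables are already distinct, so no renaming is needed.
Pull the quantifiers to the front (each side's bound variable is not free in the other side):
  ∃p ∃m ∃n ∃t (¬H(p) ∧ ¬B(m) ∨ ¬H(n) ∨ H(t))
The prefix is ∃p ∃m ∃n ∃t: 0 universal, 4 existential.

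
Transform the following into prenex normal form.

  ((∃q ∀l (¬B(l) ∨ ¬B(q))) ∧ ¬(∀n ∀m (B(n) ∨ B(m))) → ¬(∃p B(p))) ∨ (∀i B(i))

∀q ∃l ∀n ∀m ∀p ∀i (B(l) ∧ B(q) ∨ B(n) ∨ B(m) ∨ ¬B(p) ∨ B(i))

Eliminate → and ↔ using ¬ and ∨.
  ¬((∃q ∀l (¬B(l) ∨ ¬B(q))) ∧ ¬(∀n ∀m (B(n) ∨ B(m)))) ∨ ¬(∃p B(p)) ∨ (∀i B(i))
Drive negations inward (¬∀x A ≡ ∃x ¬A, ¬∃x A ≡ ∀x ¬A, De Morgan for ∧/∨):
  (∀q ∃l (B(l) ∧ B(q))) ∨ (∀n ∀m (B(n) ∨ B(m))) ∨ (∀p ¬B(p)) ∨ (∀i B(i))
All bound variables are already distinct, so no renaming is needed.
Finally move all quantifiers to the prefix:
  ∀q ∃l ∀n ∀m ∀p ∀i (B(l) ∧ B(q) ∨ B(n) ∨ B(m) ∨ ¬B(p) ∨ B(i))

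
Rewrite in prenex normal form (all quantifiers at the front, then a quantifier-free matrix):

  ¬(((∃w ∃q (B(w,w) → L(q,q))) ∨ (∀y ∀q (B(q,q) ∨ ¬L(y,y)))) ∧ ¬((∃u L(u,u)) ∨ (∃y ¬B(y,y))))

First replace A → B with ¬A ∨ B.
  ¬(((∃w ∃q (¬B(w,w) ∨ L(q,q))) ∨ (∀y ∀q (B(q,q) ∨ ¬L(y,y)))) ∧ ¬((∃u L(u,u)) ∨ (∃y ¬B(y,y))))
Push ¬ through the quantifiers and connectives to reach negation normal form:
  (∀w ∀q (B(w,w) ∧ ¬L(q,q))) ∧ (∃y ∃q (¬B(q,q) ∧ L(y,y))) ∨ (∃u L(u,u)) ∨ (∃y ¬B(y,y))
Rename bound variables to avoid capture: q↦s, y↦a.
  (∀w ∀q (B(w,w) ∧ ¬L(q,q))) ∧ (∃y ∃s (¬B(s,s) ∧ L(y,y))) ∨ (∃u L(u,u)) ∨ (∃a ¬B(a,a))
Extract every quantifier outward, since the variables are now distinct and don't occur free across branches:
  ∀w ∀q ∃y ∃s ∃u ∃a (B(w,w) ∧ ¬L(q,q) ∧ ¬B(s,s) ∧ L(y,y) ∨ L(u,u) ∨ ¬B(a,a))

∀w ∀q ∃y ∃s ∃u ∃a (B(w,w) ∧ ¬L(q,q) ∧ ¬B(s,s) ∧ L(y,y) ∨ L(u,u) ∨ ¬B(a,a))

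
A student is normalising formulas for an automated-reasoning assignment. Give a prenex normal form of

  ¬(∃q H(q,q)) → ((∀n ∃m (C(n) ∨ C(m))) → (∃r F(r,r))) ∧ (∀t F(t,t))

∃q ∃n ∀m ∃r ∀t (H(q,q) ∨ (¬C(n) ∧ ¬C(m) ∨ F(r,r)) ∧ F(t,t))

Eliminate → and ↔ using ¬ and ∨.
  ¬¬(∃q H(q,q)) ∨ (¬(∀n ∃m (C(n) ∨ C(m))) ∨ (∃r F(r,r))) ∧ (∀t F(t,t))
Push ¬ through the quantifiers and connectives to reach negation normal form:
  (∃q H(q,q)) ∨ ((∃n ∀m (¬C(n) ∧ ¬C(m))) ∨ (∃r F(r,r))) ∧ (∀t F(t,t))
All bound variables are already distinct, so no renaming is needed.
Finally move all quantifiers to the prefix:
  ∃q ∃n ∀m ∃r ∀t (H(q,q) ∨ (¬C(n) ∧ ¬C(m) ∨ F(r,r)) ∧ F(t,t))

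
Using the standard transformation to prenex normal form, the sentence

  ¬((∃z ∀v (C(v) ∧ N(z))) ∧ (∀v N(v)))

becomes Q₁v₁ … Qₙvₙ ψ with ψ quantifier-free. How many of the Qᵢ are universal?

Push ¬ through the quantifiers and connectives to reach negation normal form:
  (∀z ∃v (¬C(v) ∨ ¬N(z))) ∨ (∃v ¬N(v))
Standardize variables apart so no two quantifiers bind the same name: v↦y.
  (∀z ∃v (¬C(v) ∨ ¬N(z))) ∨ (∃y ¬N(y))
Pull the quantifiers to the front (each side's bound variable is not free in the other side):
  ∀z ∃v ∃y (¬C(v) ∨ ¬N(z) ∨ ¬N(y))
The prefix is ∀z ∃v ∃y: 1 universal, 2 existential.

1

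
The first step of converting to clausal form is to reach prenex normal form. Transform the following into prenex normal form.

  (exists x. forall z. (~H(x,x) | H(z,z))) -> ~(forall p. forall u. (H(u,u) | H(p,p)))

Eliminate → and ↔ using ¬ and ∨.
  ~(exists x. forall z. (~H(x,x) | H(z,z))) | ~(forall p. forall u. (H(u,u) | H(p,p)))
Push ¬ through the quantifiers and connectives to reach negation normal form:
  (forall x. exists z. (H(x,x) & ~H(z,z))) | (exists p. exists u. (~H(u,u) & ~H(p,p)))
Extract every quantifier outward, since the variables are now distinct and don't occur free across branches:
  forall x. exists z. exists p. exists u. (H(x,x) & ~H(z,z) | ~H(u,u) & ~H(p,p))

forall x. exists z. exists p. exists u. (H(x,x) & ~H(z,z) | ~H(u,u) & ~H(p,p))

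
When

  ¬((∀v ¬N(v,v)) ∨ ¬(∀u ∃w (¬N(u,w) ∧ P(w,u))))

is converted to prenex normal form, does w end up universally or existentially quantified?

existential

Push ¬ through the quantifiers and connectives to reach negation normal form:
  (∃v N(v,v)) ∧ (∀u ∃w (¬N(u,w) ∧ P(w,u)))
Pull the quantifiers to the front (each side's bound variable is not free in the other side):
  ∃v ∀u ∃w (N(v,v) ∧ ¬N(u,w) ∧ P(w,u))
The quantifier ∃w sits under an even number of negations, so it remains existential.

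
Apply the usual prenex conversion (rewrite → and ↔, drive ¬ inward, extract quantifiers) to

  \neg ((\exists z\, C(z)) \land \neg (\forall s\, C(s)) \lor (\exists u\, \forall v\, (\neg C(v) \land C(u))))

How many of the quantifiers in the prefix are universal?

Drive negations inward (¬∀x A ≡ ∃x ¬A, ¬∃x A ≡ ∀x ¬A, De Morgan for ∧/∨):
  ((\forall z\, \neg C(z)) \lor (\forall s\, C(s))) \land (\forall u\, \exists v\, (C(v) \lor \neg C(u)))
All bound variables are already distinct, so no renaming is needed.
Extract every quantifier outward, since the variables are now distinct and don't occur free across branches:
  \forall z\, \forall s\, \forall u\, \exists v\, ((\neg C(z) \lor C(s)) \land (C(v) \lor \neg C(u)))
The prefix is \forall z \forall s \forall u \exists v: 3 universal, 1 existential.

3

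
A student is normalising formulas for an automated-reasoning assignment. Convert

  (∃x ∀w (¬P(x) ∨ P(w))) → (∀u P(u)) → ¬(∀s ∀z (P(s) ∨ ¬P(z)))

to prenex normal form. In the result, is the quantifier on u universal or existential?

First replace A → B with ¬A ∨ B.
  ¬(∃x ∀w (¬P(x) ∨ P(w))) ∨ ¬(∀u P(u)) ∨ ¬(∀s ∀z (P(s) ∨ ¬P(z)))
Drive negations inward (¬∀x A ≡ ∃x ¬A, ¬∃x A ≡ ∀x ¬A, De Morgan for ∧/∨):
  (∀x ∃w (P(x) ∧ ¬P(w))) ∨ (∃u ¬P(u)) ∨ (∃s ∃z (¬P(s) ∧ P(z)))
Finally move all quantifiers to the prefix:
  ∀x ∃w ∃u ∃s ∃z (P(x) ∧ ¬P(w) ∨ ¬P(u) ∨ ¬P(s) ∧ P(z))
The quantifier ∀u sits under an odd number of negations (counting the antecedent side of each →), so it flips to ∃u.

existential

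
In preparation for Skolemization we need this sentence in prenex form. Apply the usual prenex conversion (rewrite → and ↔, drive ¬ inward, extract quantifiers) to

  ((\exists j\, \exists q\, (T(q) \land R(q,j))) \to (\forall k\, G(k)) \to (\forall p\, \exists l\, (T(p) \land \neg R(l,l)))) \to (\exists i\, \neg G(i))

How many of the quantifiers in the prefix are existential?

4

Eliminate → and ↔ using ¬ and ∨.
  \neg (\neg (\exists j\, \exists q\, (T(q) \land R(q,j))) \lor \neg (\forall k\, G(k)) \lor (\forall p\, \exists l\, (T(p) \land \neg R(l,l)))) \lor (\exists i\, \neg G(i))
Push ¬ through the quantifiers and connectives to reach negation normal form:
  (\exists j\, \exists q\, (T(q) \land R(q,j))) \land (\forall k\, G(k)) \land (\exists p\, \forall l\, (\neg T(p) \lor R(l,l))) \lor (\exists i\, \neg G(i))
All bound variables are already distinct, so no renaming is needed.
Extract every quantifier outward, since the variables are now distinct and don't occur free across branches:
  \exists j\, \exists q\, \forall k\, \exists p\, \forall l\, \exists i\, (T(q) \land R(q,j) \land G(k) \land (\neg T(p) \lor R(l,l)) \lor \neg G(i))
The prefix is \exists j \exists q \forall k \exists p \forall l \exists i: 2 universal, 4 existential.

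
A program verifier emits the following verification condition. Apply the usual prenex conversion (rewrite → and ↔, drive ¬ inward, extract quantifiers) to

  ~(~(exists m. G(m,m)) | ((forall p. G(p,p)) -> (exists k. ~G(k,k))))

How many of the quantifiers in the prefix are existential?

1

First replace A → B with ¬A ∨ B.
  ~(~(exists m. G(m,m)) | ~(forall p. G(p,p)) | (exists k. ~G(k,k)))
Push ¬ through the quantifiers and connectives to reach negation normal form:
  (exists m. G(m,m)) & (forall p. G(p,p)) & (forall k. G(k,k))
Finally move all quantifiers to the prefix:
  exists m. forall p. forall k. (G(m,m) & G(p,p) & G(k,k))
The prefix is exists m forall p forall k: 2 universal, 1 existential.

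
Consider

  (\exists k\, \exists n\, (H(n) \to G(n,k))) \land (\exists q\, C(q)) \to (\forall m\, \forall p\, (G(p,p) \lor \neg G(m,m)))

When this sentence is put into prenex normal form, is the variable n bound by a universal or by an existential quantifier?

universal

First replace A → B with ¬A ∨ B.
  \neg ((\exists k\, \exists n\, (\neg H(n) \lor G(n,k))) \land (\exists q\, C(q))) \lor (\forall m\, \forall p\, (G(p,p) \lor \neg G(m,m)))
Move each ¬ inward, flipping quantifiers it crosses:
  (\forall k\, \forall n\, (H(n) \land \neg G(n,k))) \lor (\forall q\, \neg C(q)) \lor (\forall m\, \forall p\, (G(p,p) \lor \neg G(m,m)))
Extract every quantifier outward, since the variables are now distinct and don't occur free across branches:
  \forall k\, \forall n\, \forall q\, \forall m\, \forall p\, (H(n) \land \neg G(n,k) \lor \neg C(q) \lor G(p,p) \lor \neg G(m,m))
The quantifier \exists n sits under an odd number of negations (counting the antecedent side of each →), so it flips to \forall n.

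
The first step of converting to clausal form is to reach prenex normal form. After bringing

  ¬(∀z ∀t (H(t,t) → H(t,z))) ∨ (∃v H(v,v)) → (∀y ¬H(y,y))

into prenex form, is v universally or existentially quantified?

universal

Eliminate → and ↔ using ¬ and ∨.
  ¬(¬(∀z ∀t (¬H(t,t) ∨ H(t,z))) ∨ (∃v H(v,v))) ∨ (∀y ¬H(y,y))
Move each ¬ inward, flipping quantifiers it crosses:
  (∀z ∀t (¬H(t,t) ∨ H(t,z))) ∧ (∀v ¬H(v,v)) ∨ (∀y ¬H(y,y))
All bound variables are already distinct, so no renaming is needed.
Extract every quantifier outward, since the variables are now distinct and don't occur free across branches:
  ∀z ∀t ∀v ∀y ((¬H(t,t) ∨ H(t,z)) ∧ ¬H(v,v) ∨ ¬H(y,y))
The quantifier ∃v sits under an odd number of negations (counting the antecedent side of each →), so it flips to ∀v.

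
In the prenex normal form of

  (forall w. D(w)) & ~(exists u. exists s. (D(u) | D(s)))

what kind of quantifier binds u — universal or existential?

universal

Move each ¬ inward, flipping quantifiers it crosses:
  (forall w. D(w)) & (forall u. forall s. (~D(u) & ~D(s)))
Finally move all quantifiers to the prefix:
  forall w. forall u. forall s. (D(w) & ~D(u) & ~D(s))
The quantifier exists u sits under an odd number of negations, so it flips to forall u.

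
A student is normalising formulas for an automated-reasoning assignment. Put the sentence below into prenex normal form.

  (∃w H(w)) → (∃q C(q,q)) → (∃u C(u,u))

∀w ∀q ∃u (¬H(w) ∨ ¬C(q,q) ∨ C(u,u))

Eliminate → and ↔ using ¬ and ∨.
  ¬(∃w H(w)) ∨ ¬(∃q C(q,q)) ∨ (∃u C(u,u))
Push ¬ through the quantifiers and connectives to reach negation normal form:
  (∀w ¬H(w)) ∨ (∀q ¬C(q,q)) ∨ (∃u C(u,u))
All bound variables are already distinct, so no renaming is needed.
Pull the quantifiers to the front (each side's bound variable is not free in the other side):
  ∀w ∀q ∃u (¬H(w) ∨ ¬C(q,q) ∨ C(u,u))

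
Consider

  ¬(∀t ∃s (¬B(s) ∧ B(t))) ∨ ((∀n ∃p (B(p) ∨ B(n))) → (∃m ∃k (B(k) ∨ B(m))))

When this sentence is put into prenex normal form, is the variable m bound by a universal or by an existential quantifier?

existential

Rewrite implications/biconditionals: A → B as ¬A ∨ B.
  ¬(∀t ∃s (¬B(s) ∧ B(t))) ∨ ¬(∀n ∃p (B(p) ∨ B(n))) ∨ (∃m ∃k (B(k) ∨ B(m)))
Move each ¬ inward, flipping quantifiers it crosses:
  (∃t ∀s (B(s) ∨ ¬B(t))) ∨ (∃n ∀p (¬B(p) ∧ ¬B(n))) ∨ (∃m ∃k (B(k) ∨ B(m)))
All bound variables are already distinct, so no renaming is needed.
Pull the quantifiers to the front (each side's bound variable is not free in the other side):
  ∃t ∀s ∃n ∀p ∃m ∃k (B(s) ∨ ¬B(t) ∨ ¬B(p) ∧ ¬B(n) ∨ B(k) ∨ B(m))
The quantifier ∃m sits under an even number of negations (counting the antecedent side of each →), so it remains existential.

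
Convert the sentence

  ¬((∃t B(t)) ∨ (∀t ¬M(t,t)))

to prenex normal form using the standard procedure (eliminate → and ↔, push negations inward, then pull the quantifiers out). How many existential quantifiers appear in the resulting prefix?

Push ¬ through the quantifiers and connectives to reach negation normal form:
  (∀t ¬B(t)) ∧ (∃t M(t,t))
Rename bound variables to avoid capture: t↦u.
  (∀t ¬B(t)) ∧ (∃u M(u,u))
Pull the quantifiers to the front (each side's bound variable is not free in the other side):
  ∀t ∃u (¬B(t) ∧ M(u,u))
The prefix is ∀t ∃u: 1 universal, 1 existential.

1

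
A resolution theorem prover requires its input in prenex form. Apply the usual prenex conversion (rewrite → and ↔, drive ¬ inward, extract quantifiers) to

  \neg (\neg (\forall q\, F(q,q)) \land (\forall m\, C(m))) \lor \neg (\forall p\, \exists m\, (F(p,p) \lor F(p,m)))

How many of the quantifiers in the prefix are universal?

Drive negations inward (¬∀x A ≡ ∃x ¬A, ¬∃x A ≡ ∀x ¬A, De Morgan for ∧/∨):
  (\forall q\, F(q,q)) \lor (\exists m\, \neg C(m)) \lor (\exists p\, \forall m\, (\neg F(p,p) \land \neg F(p,m)))
Give each quantifier a distinct variable: m↦y1.
  (\forall q\, F(q,q)) \lor (\exists m\, \neg C(m)) \lor (\exists p\, \forall y1\, (\neg F(p,p) \land \neg F(p,y1)))
Finally move all quantifiers to the prefix:
  \forall q\, \exists m\, \exists p\, \forall y1\, (F(q,q) \lor \neg C(m) \lor \neg F(p,p) \land \neg F(p,y1))
The prefix is \forall q \exists m \exists p \forall y1: 2 universal, 2 existential.

2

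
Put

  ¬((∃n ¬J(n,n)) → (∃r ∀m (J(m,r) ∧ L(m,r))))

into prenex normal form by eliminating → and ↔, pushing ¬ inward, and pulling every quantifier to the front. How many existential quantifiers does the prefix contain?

2

Eliminate → and ↔ using ¬ and ∨.
  ¬(¬(∃n ¬J(n,n)) ∨ (∃r ∀m (J(m,r) ∧ L(m,r))))
Push ¬ through the quantifiers and connectives to reach negation normal form:
  (∃n ¬J(n,n)) ∧ (∀r ∃m (¬J(m,r) ∨ ¬L(m,r)))
All bound variables are already distinct, so no renaming is needed.
Extract every quantifier outward, since the variables are now distinct and don't occur free across branches:
  ∃n ∀r ∃m (¬J(n,n) ∧ (¬J(m,r) ∨ ¬L(m,r)))
The prefix is ∃n ∀r ∃m: 1 universal, 2 existential.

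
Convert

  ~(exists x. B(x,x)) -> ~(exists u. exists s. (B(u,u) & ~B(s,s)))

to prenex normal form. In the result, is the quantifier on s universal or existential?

Eliminate → and ↔ using ¬ and ∨.
  ~~(exists x. B(x,x)) | ~(exists u. exists s. (B(u,u) & ~B(s,s)))
Move each ¬ inward, flipping quantifiers it crosses:
  (exists x. B(x,x)) | (forall u. forall s. (~B(u,u) | B(s,s)))
Finally move all quantifiers to the prefix:
  exists x. forall u. forall s. (B(x,x) | ~B(u,u) | B(s,s))
The quantifier exists s sits under an odd number of negations (counting the antecedent side of each →), so it flips to forall s.

universal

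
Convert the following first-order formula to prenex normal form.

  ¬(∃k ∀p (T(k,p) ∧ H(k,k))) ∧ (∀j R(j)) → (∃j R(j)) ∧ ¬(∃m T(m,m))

Eliminate → and ↔ using ¬ and ∨.
  ¬(¬(∃k ∀p (T(k,p) ∧ H(k,k))) ∧ (∀j R(j))) ∨ (∃j R(j)) ∧ ¬(∃m T(m,m))
Drive negations inward (¬∀x A ≡ ∃x ¬A, ¬∃x A ≡ ∀x ¬A, De Morgan for ∧/∨):
  (∃k ∀p (T(k,p) ∧ H(k,k))) ∨ (∃j ¬R(j)) ∨ (∃j R(j)) ∧ (∀m ¬T(m,m))
Rename bound variables to avoid capture: j↦u1.
  (∃k ∀p (T(k,p) ∧ H(k,k))) ∨ (∃j ¬R(j)) ∨ (∃u1 R(u1)) ∧ (∀m ¬T(m,m))
Pull the quantifiers to the front (each side's bound variable is not free in the other side):
  ∃k ∀p ∃j ∃u1 ∀m (T(k,p) ∧ H(k,k) ∨ ¬R(j) ∨ R(u1) ∧ ¬T(m,m))

∃k ∀p ∃j ∃u1 ∀m (T(k,p) ∧ H(k,k) ∨ ¬R(j) ∨ R(u1) ∧ ¬T(m,m))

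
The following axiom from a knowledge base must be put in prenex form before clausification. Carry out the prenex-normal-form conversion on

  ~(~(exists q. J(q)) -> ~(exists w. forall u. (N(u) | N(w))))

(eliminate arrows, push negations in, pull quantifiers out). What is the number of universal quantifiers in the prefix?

Eliminate → and ↔ using ¬ and ∨.
  ~(~~(exists q. J(q)) | ~(exists w. forall u. (N(u) | N(w))))
Move each ¬ inward, flipping quantifiers it crosses:
  (forall q. ~J(q)) & (exists w. forall u. (N(u) | N(w)))
All bound variables are already distinct, so no renaming is needed.
Pull the quantifiers to the front (each side's bound variable is not free in the other side):
  forall q. exists w. forall u. (~J(q) & (N(u) | N(w)))
The prefix is forall q exists w forall u: 2 universal, 1 existential.

2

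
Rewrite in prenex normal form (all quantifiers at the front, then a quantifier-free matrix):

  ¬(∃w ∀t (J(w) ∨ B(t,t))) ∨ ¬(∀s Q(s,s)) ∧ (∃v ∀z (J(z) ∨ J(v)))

Move each ¬ inward, flipping quantifiers it crosses:
  (∀w ∃t (¬J(w) ∧ ¬B(t,t))) ∨ (∃s ¬Q(s,s)) ∧ (∃v ∀z (J(z) ∨ J(v)))
All bound variables are already distinct, so no renaming is needed.
Finally move all quantifiers to the prefix:
  ∀w ∃t ∃s ∃v ∀z (¬J(w) ∧ ¬B(t,t) ∨ ¬Q(s,s) ∧ (J(z) ∨ J(v)))

∀w ∃t ∃s ∃v ∀z (¬J(w) ∧ ¬B(t,t) ∨ ¬Q(s,s) ∧ (J(z) ∨ J(v)))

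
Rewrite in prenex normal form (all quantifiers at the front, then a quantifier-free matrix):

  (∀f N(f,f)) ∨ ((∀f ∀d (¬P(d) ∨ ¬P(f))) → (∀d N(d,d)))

Eliminate → and ↔ using ¬ and ∨.
  (∀f N(f,f)) ∨ ¬(∀f ∀d (¬P(d) ∨ ¬P(f))) ∨ (∀d N(d,d))
Drive negations inward (¬∀x A ≡ ∃x ¬A, ¬∃x A ≡ ∀x ¬A, De Morgan for ∧/∨):
  (∀f N(f,f)) ∨ (∃f ∃d (P(d) ∧ P(f))) ∨ (∀d N(d,d))
Give each quantifier a distinct variable: f↦c, d↦z1.
  (∀f N(f,f)) ∨ (∃c ∃d (P(d) ∧ P(c))) ∨ (∀z1 N(z1,z1))
Finally move all quantifiers to the prefix:
  ∀f ∃c ∃d ∀z1 (N(f,f) ∨ P(d) ∧ P(c) ∨ N(z1,z1))

∀f ∃c ∃d ∀z1 (N(f,f) ∨ P(d) ∧ P(c) ∨ N(z1,z1))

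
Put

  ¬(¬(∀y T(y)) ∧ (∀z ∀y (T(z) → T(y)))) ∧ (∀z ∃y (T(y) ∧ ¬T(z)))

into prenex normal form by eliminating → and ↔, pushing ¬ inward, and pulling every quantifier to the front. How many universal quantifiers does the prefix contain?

2

Rewrite implications/biconditionals: A → B as ¬A ∨ B.
  ¬(¬(∀y T(y)) ∧ (∀z ∀y (¬T(z) ∨ T(y)))) ∧ (∀z ∃y (T(y) ∧ ¬T(z)))
Drive negations inward (¬∀x A ≡ ∃x ¬A, ¬∃x A ≡ ∀x ¬A, De Morgan for ∧/∨):
  ((∀y T(y)) ∨ (∃z ∃y (T(z) ∧ ¬T(y)))) ∧ (∀z ∃y (T(y) ∧ ¬T(z)))
Standardize variables apart so no two quantifiers bind the same name: y↦z1, z↦p, y↦u1.
  ((∀y T(y)) ∨ (∃z ∃z1 (T(z) ∧ ¬T(z1)))) ∧ (∀p ∃u1 (T(u1) ∧ ¬T(p)))
Finally move all quantifiers to the prefix:
  ∀y ∃z ∃z1 ∀p ∃u1 ((T(y) ∨ T(z) ∧ ¬T(z1)) ∧ T(u1) ∧ ¬T(p))
The prefix is ∀y ∃z ∃z1 ∀p ∃u1: 2 universal, 3 existential.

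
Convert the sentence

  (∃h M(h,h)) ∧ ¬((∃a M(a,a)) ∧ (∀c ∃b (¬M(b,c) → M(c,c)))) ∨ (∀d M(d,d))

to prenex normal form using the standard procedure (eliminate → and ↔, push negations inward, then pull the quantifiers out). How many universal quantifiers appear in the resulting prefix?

Eliminate → and ↔ using ¬ and ∨.
  (∃h M(h,h)) ∧ ¬((∃a M(a,a)) ∧ (∀c ∃b (¬¬M(b,c) ∨ M(c,c)))) ∨ (∀d M(d,d))
Push ¬ through the quantifiers and connectives to reach negation normal form:
  (∃h M(h,h)) ∧ ((∀a ¬M(a,a)) ∨ (∃c ∀b (¬M(b,c) ∧ ¬M(c,c)))) ∨ (∀d M(d,d))
Pull the quantifiers to the front (each side's bound variable is not free in the other side):
  ∃h ∀a ∃c ∀b ∀d (M(h,h) ∧ (¬M(a,a) ∨ ¬M(b,c) ∧ ¬M(c,c)) ∨ M(d,d))
The prefix is ∃h ∀a ∃c ∀b ∀d: 3 universal, 2 existential.

3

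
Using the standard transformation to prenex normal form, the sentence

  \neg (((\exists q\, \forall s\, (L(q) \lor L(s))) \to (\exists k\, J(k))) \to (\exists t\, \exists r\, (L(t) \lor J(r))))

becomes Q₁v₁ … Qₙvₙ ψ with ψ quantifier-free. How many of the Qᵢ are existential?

Eliminate → and ↔ using ¬ and ∨.
  \neg (\neg (\neg (\exists q\, \forall s\, (L(q) \lor L(s))) \lor (\exists k\, J(k))) \lor (\exists t\, \exists r\, (L(t) \lor J(r))))
Move each ¬ inward, flipping quantifiers it crosses:
  ((\forall q\, \exists s\, (\neg L(q) \land \neg L(s))) \lor (\exists k\, J(k))) \land (\forall t\, \forall r\, (\neg L(t) \land \neg J(r)))
All bound variables are already distinct, so no renaming is needed.
Pull the quantifiers to the front (each side's bound variable is not free in the other side):
  \forall q\, \exists s\, \exists k\, \forall t\, \forall r\, ((\neg L(q) \land \neg L(s) \lor J(k)) \land \neg L(t) \land \neg J(r))
The prefix is \forall q \exists s \exists k \forall t \forall r: 3 universal, 2 existential.

2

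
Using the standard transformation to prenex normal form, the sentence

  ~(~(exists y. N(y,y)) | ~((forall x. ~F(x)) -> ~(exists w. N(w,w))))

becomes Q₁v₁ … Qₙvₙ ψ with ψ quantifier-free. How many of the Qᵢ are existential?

Rewrite implications/biconditionals: A → B as ¬A ∨ B.
  ~(~(exists y. N(y,y)) | ~(~(forall x. ~F(x)) | ~(exists w. N(w,w))))
Push ¬ through the quantifiers and connectives to reach negation normal form:
  (exists y. N(y,y)) & ((exists x. F(x)) | (forall w. ~N(w,w)))
Finally move all quantifiers to the prefix:
  exists y. exists x. forall w. (N(y,y) & (F(x) | ~N(w,w)))
The prefix is exists y exists x forall w: 1 universal, 2 existential.

2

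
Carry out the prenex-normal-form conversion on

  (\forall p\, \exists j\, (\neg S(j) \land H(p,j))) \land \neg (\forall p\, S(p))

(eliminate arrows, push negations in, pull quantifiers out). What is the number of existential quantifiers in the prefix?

2

Move each ¬ inward, flipping quantifiers it crosses:
  (\forall p\, \exists j\, (\neg S(j) \land H(p,j))) \land (\exists p\, \neg S(p))
Give each quantifier a distinct variable: p↦x1.
  (\forall p\, \exists j\, (\neg S(j) \land H(p,j))) \land (\exists x1\, \neg S(x1))
Finally move all quantifiers to the prefix:
  \forall p\, \exists j\, \exists x1\, (\neg S(j) \land H(p,j) \land \neg S(x1))
The prefix is \forall p \exists j \exists x1: 1 universal, 2 existential.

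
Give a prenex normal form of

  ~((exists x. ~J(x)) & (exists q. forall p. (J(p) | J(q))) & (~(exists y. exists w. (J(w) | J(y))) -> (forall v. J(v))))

forall x. forall q. exists p. forall y. forall w. exists v. (J(x) | ~J(p) & ~J(q) | ~J(w) & ~J(y) & ~J(v))

Rewrite implications/biconditionals: A → B as ¬A ∨ B.
  ~((exists x. ~J(x)) & (exists q. forall p. (J(p) | J(q))) & (~~(exists y. exists w. (J(w) | J(y))) | (forall v. J(v))))
Push ¬ through the quantifiers and connectives to reach negation normal form:
  (forall x. J(x)) | (forall q. exists p. (~J(p) & ~J(q))) | (forall y. forall w. (~J(w) & ~J(y))) & (exists v. ~J(v))
All bound variables are already distinct, so no renaming is needed.
Finally move all quantifiers to the prefix:
  forall x. forall q. exists p. forall y. forall w. exists v. (J(x) | ~J(p) & ~J(q) | ~J(w) & ~J(y) & ~J(v))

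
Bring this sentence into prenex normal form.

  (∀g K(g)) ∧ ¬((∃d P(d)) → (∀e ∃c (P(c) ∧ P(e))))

Rewrite implications/biconditionals: A → B as ¬A ∨ B.
  (∀g K(g)) ∧ ¬(¬(∃d P(d)) ∨ (∀e ∃c (P(c) ∧ P(e))))
Push ¬ through the quantifiers and connectives to reach negation normal form:
  (∀g K(g)) ∧ (∃d P(d)) ∧ (∃e ∀c (¬P(c) ∨ ¬P(e)))
All bound variables are already distinct, so no renaming is needed.
Extract every quantifier outward, since the variables are now distinct and don't occur free across branches:
  ∀g ∃d ∃e ∀c (K(g) ∧ P(d) ∧ (¬P(c) ∨ ¬P(e)))

∀g ∃d ∃e ∀c (K(g) ∧ P(d) ∧ (¬P(c) ∨ ¬P(e)))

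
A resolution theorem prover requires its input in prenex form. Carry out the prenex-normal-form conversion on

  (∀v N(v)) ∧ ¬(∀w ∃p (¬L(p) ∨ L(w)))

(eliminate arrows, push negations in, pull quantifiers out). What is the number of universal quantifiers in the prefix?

2

Move each ¬ inward, flipping quantifiers it crosses:
  (∀v N(v)) ∧ (∃w ∀p (L(p) ∧ ¬L(w)))
Finally move all quantifiers to the prefix:
  ∀v ∃w ∀p (N(v) ∧ L(p) ∧ ¬L(w))
The prefix is ∀v ∃w ∀p: 2 universal, 1 existential.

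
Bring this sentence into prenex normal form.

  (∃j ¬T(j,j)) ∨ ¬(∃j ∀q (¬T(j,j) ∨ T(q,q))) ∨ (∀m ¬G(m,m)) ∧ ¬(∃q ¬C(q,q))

Drive negations inward (¬∀x A ≡ ∃x ¬A, ¬∃x A ≡ ∀x ¬A, De Morgan for ∧/∨):
  (∃j ¬T(j,j)) ∨ (∀j ∃q (T(j,j) ∧ ¬T(q,q))) ∨ (∀m ¬G(m,m)) ∧ (∀q C(q,q))
Standardize variables apart so no two quantifiers bind the same name: j↦t, q↦y.
  (∃j ¬T(j,j)) ∨ (∀t ∃q (T(t,t) ∧ ¬T(q,q))) ∨ (∀m ¬G(m,m)) ∧ (∀y C(y,y))
Pull the quantifiers to the front (each side's bound variable is not free in the other side):
  ∃j ∀t ∃q ∀m ∀y (¬T(j,j) ∨ T(t,t) ∧ ¬T(q,q) ∨ ¬G(m,m) ∧ C(y,y))

∃j ∀t ∃q ∀m ∀y (¬T(j,j) ∨ T(t,t) ∧ ¬T(q,q) ∨ ¬G(m,m) ∧ C(y,y))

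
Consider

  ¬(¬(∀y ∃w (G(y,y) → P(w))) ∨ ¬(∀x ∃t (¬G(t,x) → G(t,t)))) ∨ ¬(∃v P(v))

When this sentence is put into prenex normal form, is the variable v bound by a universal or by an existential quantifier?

Rewrite implications/biconditionals: A → B as ¬A ∨ B.
  ¬(¬(∀y ∃w (¬G(y,y) ∨ P(w))) ∨ ¬(∀x ∃t (¬¬G(t,x) ∨ G(t,t)))) ∨ ¬(∃v P(v))
Drive negations inward (¬∀x A ≡ ∃x ¬A, ¬∃x A ≡ ∀x ¬A, De Morgan for ∧/∨):
  (∀y ∃w (¬G(y,y) ∨ P(w))) ∧ (∀x ∃t (G(t,x) ∨ G(t,t))) ∨ (∀v ¬P(v))
All bound variables are already distinct, so no renaming is needed.
Pull the quantifiers to the front (each side's bound variable is not free in the other side):
  ∀y ∃w ∀x ∃t ∀v ((¬G(y,y) ∨ P(w)) ∧ (G(t,x) ∨ G(t,t)) ∨ ¬P(v))
The quantifier ∃v sits under an odd number of negations (counting the antecedent side of each →), so it flips to ∀v.

universal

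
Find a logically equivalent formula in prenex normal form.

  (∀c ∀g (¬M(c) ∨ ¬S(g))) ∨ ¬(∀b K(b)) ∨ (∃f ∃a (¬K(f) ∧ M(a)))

Push ¬ through the quantifiers and connectives to reach negation normal form:
  (∀c ∀g (¬M(c) ∨ ¬S(g))) ∨ (∃b ¬K(b)) ∨ (∃f ∃a (¬K(f) ∧ M(a)))
Extract every quantifier outward, since the variables are now distinct and don't occur free across branches:
  ∀c ∀g ∃b ∃f ∃a (¬M(c) ∨ ¬S(g) ∨ ¬K(b) ∨ ¬K(f) ∧ M(a))

∀c ∀g ∃b ∃f ∃a (¬M(c) ∨ ¬S(g) ∨ ¬K(b) ∨ ¬K(f) ∧ M(a))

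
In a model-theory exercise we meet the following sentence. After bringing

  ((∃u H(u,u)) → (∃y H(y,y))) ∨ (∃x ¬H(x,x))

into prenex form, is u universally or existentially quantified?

Eliminate → and ↔ using ¬ and ∨.
  ¬(∃u H(u,u)) ∨ (∃y H(y,y)) ∨ (∃x ¬H(x,x))
Drive negations inward (¬∀x A ≡ ∃x ¬A, ¬∃x A ≡ ∀x ¬A, De Morgan for ∧/∨):
  (∀u ¬H(u,u)) ∨ (∃y H(y,y)) ∨ (∃x ¬H(x,x))
All bound variables are already distinct, so no renaming is needed.
Extract every quantifier outward, since the variables are now distinct and don't occur free across branches:
  ∀u ∃y ∃x (¬H(u,u) ∨ H(y,y) ∨ ¬H(x,x))
The quantifier ∃u sits under an odd number of negations (counting the antecedent side of each →), so it flips to ∀u.

universal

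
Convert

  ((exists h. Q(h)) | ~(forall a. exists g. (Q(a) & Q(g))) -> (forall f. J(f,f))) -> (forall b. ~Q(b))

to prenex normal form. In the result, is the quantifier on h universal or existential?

Eliminate → and ↔ using ¬ and ∨.
  ~(~((exists h. Q(h)) | ~(forall a. exists g. (Q(a) & Q(g)))) | (forall f. J(f,f))) | (forall b. ~Q(b))
Move each ¬ inward, flipping quantifiers it crosses:
  ((exists h. Q(h)) | (exists a. forall g. (~Q(a) | ~Q(g)))) & (exists f. ~J(f,f)) | (forall b. ~Q(b))
All bound variables are already distinct, so no renaming is needed.
Finally move all quantifiers to the prefix:
  exists h. exists a. forall g. exists f. forall b. ((Q(h) | ~Q(a) | ~Q(g)) & ~J(f,f) | ~Q(b))
The quantifier exists h sits under an even number of negations (counting the antecedent side of each →), so it remains existential.

existential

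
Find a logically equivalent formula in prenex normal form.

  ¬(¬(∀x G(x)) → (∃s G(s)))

∃x ∀s (¬G(x) ∧ ¬G(s))

First replace A → B with ¬A ∨ B.
  ¬(¬¬(∀x G(x)) ∨ (∃s G(s)))
Move each ¬ inward, flipping quantifiers it crosses:
  (∃x ¬G(x)) ∧ (∀s ¬G(s))
All bound variables are already distinct, so no renaming is needed.
Extract every quantifier outward, since the variables are now distinct and don't occur free across branches:
  ∃x ∀s (¬G(x) ∧ ¬G(s))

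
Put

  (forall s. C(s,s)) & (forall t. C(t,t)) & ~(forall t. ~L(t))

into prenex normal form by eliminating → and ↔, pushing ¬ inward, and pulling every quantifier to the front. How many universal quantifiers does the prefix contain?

Move each ¬ inward, flipping quantifiers it crosses:
  (forall s. C(s,s)) & (forall t. C(t,t)) & (exists t. L(t))
Standardize variables apart so no two quantifiers bind the same name: t↦u1.
  (forall s. C(s,s)) & (forall t. C(t,t)) & (exists u1. L(u1))
Extract every quantifier outward, since the variables are now distinct and don't occur free across branches:
  forall s. forall t. exists u1. (C(s,s) & C(t,t) & L(u1))
The prefix is forall s forall t exists u1: 2 universal, 1 existential.

2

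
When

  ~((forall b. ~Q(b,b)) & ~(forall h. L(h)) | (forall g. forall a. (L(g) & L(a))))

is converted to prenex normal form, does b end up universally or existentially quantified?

existential

Move each ¬ inward, flipping quantifiers it crosses:
  ((exists b. Q(b,b)) | (forall h. L(h))) & (exists g. exists a. (~L(g) | ~L(a)))
Pull the quantifiers to the front (each side's bound variable is not free in the other side):
  exists b. forall h. exists g. exists a. ((Q(b,b) | L(h)) & (~L(g) | ~L(a)))
The quantifier forall b sits under an odd number of negations, so it flips to exists b.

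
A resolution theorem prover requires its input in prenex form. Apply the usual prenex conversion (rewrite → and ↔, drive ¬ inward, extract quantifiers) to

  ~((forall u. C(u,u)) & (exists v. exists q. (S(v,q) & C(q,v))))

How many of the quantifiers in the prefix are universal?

Move each ¬ inward, flipping quantifiers it crosses:
  (exists u. ~C(u,u)) | (forall v. forall q. (~S(v,q) | ~C(q,v)))
All bound variables are already distinct, so no renaming is needed.
Extract every quantifier outward, since the variables are now distinct and don't occur free across branches:
  exists u. forall v. forall q. (~C(u,u) | ~S(v,q) | ~C(q,v))
The prefix is exists u forall v forall q: 2 universal, 1 existential.

2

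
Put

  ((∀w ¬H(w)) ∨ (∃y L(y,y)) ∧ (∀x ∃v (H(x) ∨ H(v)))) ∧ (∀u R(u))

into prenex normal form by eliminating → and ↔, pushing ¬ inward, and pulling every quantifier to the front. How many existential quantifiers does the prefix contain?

2

All bound variables are already distinct, so no renaming is needed.
Extract every quantifier outward, since the variables are now distinct and don't occur free across branches:
  ∀w ∃y ∀x ∃v ∀u ((¬H(w) ∨ L(y,y) ∧ (H(x) ∨ H(v))) ∧ R(u))
The prefix is ∀w ∃y ∀x ∃v ∀u: 3 universal, 2 existential.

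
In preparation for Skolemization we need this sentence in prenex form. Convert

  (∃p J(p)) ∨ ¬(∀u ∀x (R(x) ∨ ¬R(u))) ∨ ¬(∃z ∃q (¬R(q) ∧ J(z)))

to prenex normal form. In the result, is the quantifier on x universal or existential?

existential

Move each ¬ inward, flipping quantifiers it crosses:
  (∃p J(p)) ∨ (∃u ∃x (¬R(x) ∧ R(u))) ∨ (∀z ∀q (R(q) ∨ ¬J(z)))
All bound variables are already distinct, so no renaming is needed.
Finally move all quantifiers to the prefix:
  ∃p ∃u ∃x ∀z ∀q (J(p) ∨ ¬R(x) ∧ R(u) ∨ R(q) ∨ ¬J(z))
The quantifier ∀x sits under an odd number of negations, so it flips to ∃x.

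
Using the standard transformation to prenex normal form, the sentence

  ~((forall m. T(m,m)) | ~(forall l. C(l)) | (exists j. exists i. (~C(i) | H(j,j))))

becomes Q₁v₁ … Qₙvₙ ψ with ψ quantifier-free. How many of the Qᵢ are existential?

1

Drive negations inward (¬∀x A ≡ ∃x ¬A, ¬∃x A ≡ ∀x ¬A, De Morgan for ∧/∨):
  (exists m. ~T(m,m)) & (forall l. C(l)) & (forall j. forall i. (C(i) & ~H(j,j)))
All bound variables are already distinct, so no renaming is needed.
Finally move all quantifiers to the prefix:
  exists m. forall l. forall j. forall i. (~T(m,m) & C(l) & C(i) & ~H(j,j))
The prefix is exists m forall l forall j forall i: 3 universal, 1 existential.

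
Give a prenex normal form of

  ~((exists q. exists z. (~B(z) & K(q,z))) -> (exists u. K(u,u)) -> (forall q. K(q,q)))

exists q. exists z. exists u. exists v1. (~B(z) & K(q,z) & K(u,u) & ~K(v1,v1))

Rewrite implications/biconditionals: A → B as ¬A ∨ B.
  ~(~(exists q. exists z. (~B(z) & K(q,z))) | ~(exists u. K(u,u)) | (forall q. K(q,q)))
Push ¬ through the quantifiers and connectives to reach negation normal form:
  (exists q. exists z. (~B(z) & K(q,z))) & (exists u. K(u,u)) & (exists q. ~K(q,q))
Rename bound variables to avoid capture: q↦v1.
  (exists q. exists z. (~B(z) & K(q,z))) & (exists u. K(u,u)) & (exists v1. ~K(v1,v1))
Extract every quantifier outward, since the variables are now distinct and don't occur free across branches:
  exists q. exists z. exists u. exists v1. (~B(z) & K(q,z) & K(u,u) & ~K(v1,v1))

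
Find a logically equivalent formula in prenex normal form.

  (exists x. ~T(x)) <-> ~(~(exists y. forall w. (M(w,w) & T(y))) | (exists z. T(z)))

Rewrite implications/biconditionals: A → B as ¬A ∨ B; A ↔ B as (¬A ∨ B) ∧ (¬B ∨ A).
  (~(exists x. ~T(x)) | ~(~(exists y. forall w. (M(w,w) & T(y))) | (exists z. T(z)))) & (~~(~(exists y. forall w. (M(w,w) & T(y))) | (exists z. T(z))) | (exists x. ~T(x)))
Push ¬ through the quantifiers and connectives to reach negation normal form:
  ((forall x. T(x)) | (exists y. forall w. (M(w,w) & T(y))) & (forall z. ~T(z))) & ((forall y. exists w. (~M(w,w) | ~T(y))) | (exists z. T(z)) | (exists x. ~T(x)))
Standardize variables apart so no two quantifiers bind the same name: y↦c, w↦q, z↦a, x↦u1.
  ((forall x. T(x)) | (exists y. forall w. (M(w,w) & T(y))) & (forall z. ~T(z))) & ((forall c. exists q. (~M(q,q) | ~T(c))) | (exists a. T(a)) | (exists u1. ~T(u1)))
Pull the quantifiers to the front (each side's bound variable is not free in the other side):
  forall x. exists y. forall w. forall z. forall c. exists q. exists a. exists u1. ((T(x) | M(w,w) & T(y) & ~T(z)) & (~M(q,q) | ~T(c) | T(a) | ~T(u1)))

forall x. exists y. forall w. forall z. forall c. exists q. exists a. exists u1. ((T(x) | M(w,w) & T(y) & ~T(z)) & (~M(q,q) | ~T(c) | T(a) | ~T(u1)))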